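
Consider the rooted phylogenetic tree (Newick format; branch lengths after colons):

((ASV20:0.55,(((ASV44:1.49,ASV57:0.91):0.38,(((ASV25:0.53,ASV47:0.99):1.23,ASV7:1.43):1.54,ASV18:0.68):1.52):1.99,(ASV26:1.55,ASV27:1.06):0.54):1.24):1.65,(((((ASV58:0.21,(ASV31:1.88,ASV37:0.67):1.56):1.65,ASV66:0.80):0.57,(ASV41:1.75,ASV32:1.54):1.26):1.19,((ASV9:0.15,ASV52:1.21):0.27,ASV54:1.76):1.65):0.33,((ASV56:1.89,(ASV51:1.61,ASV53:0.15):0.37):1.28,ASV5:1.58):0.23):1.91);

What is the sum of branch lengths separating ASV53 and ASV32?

6.35

The path runs ASV53 → … → MRCA → … → ASV32; the MRCA is the node subtending (((((ASV58,(ASV31,ASV37)),ASV66),(ASV41,ASV32)),((ASV9,ASV52),ASV54)),((ASV56,(ASV51,ASV53)),ASV5)).
Branch lengths along that path: 0.15 + 0.37 + 1.28 + 0.23 + 0.33 + 1.19 + 1.26 + 1.54 = 6.35.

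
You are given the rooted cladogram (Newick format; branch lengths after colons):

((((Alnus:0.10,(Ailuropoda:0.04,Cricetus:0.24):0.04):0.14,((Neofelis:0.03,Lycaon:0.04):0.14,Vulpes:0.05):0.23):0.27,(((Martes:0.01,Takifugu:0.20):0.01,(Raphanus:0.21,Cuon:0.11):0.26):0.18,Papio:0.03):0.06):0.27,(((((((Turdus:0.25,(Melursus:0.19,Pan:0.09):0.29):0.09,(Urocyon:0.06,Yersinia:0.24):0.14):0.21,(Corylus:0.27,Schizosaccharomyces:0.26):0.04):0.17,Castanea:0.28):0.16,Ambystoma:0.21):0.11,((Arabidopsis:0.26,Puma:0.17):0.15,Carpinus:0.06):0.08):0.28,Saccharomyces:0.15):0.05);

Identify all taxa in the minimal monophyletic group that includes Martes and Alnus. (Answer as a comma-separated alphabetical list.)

Ailuropoda, Alnus, Cricetus, Cuon, Lycaon, Martes, Neofelis, Papio, Raphanus, Takifugu, Vulpes

Tracing Martes: it sits inside (Martes,Takifugu).
Tracing Alnus: it sits inside (Alnus,(Ailuropoda,Cricetus)).
The smallest clade enclosing both is (((Alnus,(Ailuropoda,Cricetus)),((Neofelis,Lycaon),Vulpes)),(((Martes,Takifugu),(Raphanus,Cuon)),Papio)); the answer is its 11 terminal taxa in alphabetical order.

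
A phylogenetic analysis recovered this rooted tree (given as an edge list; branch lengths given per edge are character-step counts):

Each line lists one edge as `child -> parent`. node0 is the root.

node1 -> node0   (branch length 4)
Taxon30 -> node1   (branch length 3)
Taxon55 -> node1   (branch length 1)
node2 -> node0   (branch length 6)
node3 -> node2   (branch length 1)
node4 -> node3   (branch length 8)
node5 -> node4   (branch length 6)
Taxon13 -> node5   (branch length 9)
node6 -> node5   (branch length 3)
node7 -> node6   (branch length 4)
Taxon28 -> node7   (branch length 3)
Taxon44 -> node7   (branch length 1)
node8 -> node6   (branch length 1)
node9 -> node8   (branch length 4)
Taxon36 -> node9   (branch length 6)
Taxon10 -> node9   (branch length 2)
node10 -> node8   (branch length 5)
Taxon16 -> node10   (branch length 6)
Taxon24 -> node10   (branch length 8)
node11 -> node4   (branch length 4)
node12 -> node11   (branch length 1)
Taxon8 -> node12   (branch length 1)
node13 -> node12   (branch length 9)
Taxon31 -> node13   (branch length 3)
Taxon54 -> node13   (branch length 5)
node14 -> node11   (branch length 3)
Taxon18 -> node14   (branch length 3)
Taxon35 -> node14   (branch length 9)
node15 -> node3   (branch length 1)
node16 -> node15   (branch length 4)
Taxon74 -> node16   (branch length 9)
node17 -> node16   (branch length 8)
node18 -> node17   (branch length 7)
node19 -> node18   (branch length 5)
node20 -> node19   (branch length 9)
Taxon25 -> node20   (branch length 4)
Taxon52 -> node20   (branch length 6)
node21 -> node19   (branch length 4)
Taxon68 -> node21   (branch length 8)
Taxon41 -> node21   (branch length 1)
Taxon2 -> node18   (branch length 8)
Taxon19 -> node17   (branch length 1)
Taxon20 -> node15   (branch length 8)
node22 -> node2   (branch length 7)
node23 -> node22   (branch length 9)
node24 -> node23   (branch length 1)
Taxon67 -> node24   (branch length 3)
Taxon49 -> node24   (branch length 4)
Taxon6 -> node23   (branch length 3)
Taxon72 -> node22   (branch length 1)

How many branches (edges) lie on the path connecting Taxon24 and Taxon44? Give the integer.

The MRCA of Taxon24 and Taxon44 is the node subtending ((Taxon28,Taxon44),((Taxon36,Taxon10),(Taxon16,Taxon24))).
From Taxon24 up to that node: 3 branches. From Taxon44 up to the same node: 2 branches. Total: 3 + 2 = 5.

5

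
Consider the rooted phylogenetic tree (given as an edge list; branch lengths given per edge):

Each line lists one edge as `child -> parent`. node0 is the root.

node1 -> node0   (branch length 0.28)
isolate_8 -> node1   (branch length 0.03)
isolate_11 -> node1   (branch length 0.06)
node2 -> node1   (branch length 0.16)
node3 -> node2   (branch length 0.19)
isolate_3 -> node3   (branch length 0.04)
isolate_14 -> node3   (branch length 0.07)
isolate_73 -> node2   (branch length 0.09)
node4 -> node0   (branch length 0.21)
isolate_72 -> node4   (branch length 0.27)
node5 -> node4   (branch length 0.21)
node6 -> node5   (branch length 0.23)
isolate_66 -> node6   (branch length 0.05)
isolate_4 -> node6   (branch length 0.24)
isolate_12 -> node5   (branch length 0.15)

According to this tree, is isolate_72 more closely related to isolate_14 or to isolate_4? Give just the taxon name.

isolate_4

The MRCA of isolate_72 and isolate_4 subtends (isolate_72,((isolate_66,isolate_4),isolate_12)) (4 taxa).
The MRCA of isolate_72 and isolate_14 is the root, subtending the entire tree (9 taxa).
The first is nested inside the second, so isolate_72 shares a more recent common ancestor with isolate_4.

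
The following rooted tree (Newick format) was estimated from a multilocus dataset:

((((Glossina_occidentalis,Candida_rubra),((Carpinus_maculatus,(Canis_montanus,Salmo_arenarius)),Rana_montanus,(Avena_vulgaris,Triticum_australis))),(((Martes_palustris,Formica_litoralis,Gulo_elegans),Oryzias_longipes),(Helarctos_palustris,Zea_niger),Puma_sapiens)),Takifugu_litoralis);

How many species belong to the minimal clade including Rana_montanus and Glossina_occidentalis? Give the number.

The MRCA of Rana_montanus and Glossina_occidentalis is the node subtending ((Glossina_occidentalis,Candida_rubra),((Carpinus_maculatus,(Canis_montanus,Salmo_arenarius)),Rana_montanus,(Avena_vulgaris,Triticum_australis))).
That clade contains 8 terminal taxa: Avena_vulgaris, Candida_rubra, Canis_montanus, Carpinus_maculatus, Glossina_occidentalis, Rana_montanus, Salmo_arenarius, Triticum_australis.

8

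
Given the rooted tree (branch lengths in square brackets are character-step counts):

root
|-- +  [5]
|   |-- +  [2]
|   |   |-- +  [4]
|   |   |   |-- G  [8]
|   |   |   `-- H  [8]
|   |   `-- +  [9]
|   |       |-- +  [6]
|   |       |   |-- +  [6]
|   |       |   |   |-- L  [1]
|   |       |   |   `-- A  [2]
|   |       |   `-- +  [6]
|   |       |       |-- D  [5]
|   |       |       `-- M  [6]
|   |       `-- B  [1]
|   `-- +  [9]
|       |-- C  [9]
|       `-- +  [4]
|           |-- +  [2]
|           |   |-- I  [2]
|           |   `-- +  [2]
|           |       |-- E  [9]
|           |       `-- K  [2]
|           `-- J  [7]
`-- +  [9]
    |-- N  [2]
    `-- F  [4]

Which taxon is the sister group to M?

D

M attaches to the tree at the node subtending (D,M).
The other lineage descending from that same node — the sister group — is the single tip D.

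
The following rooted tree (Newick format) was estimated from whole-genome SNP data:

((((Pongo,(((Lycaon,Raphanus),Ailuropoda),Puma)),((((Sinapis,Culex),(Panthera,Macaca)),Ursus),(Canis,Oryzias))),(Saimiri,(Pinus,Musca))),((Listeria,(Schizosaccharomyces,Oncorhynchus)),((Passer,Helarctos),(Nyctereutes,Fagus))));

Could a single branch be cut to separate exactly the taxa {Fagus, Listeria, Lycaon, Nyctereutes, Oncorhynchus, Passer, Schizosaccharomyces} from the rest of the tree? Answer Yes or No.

The MRCA of the listed taxa is the root, so the smallest clade containing them is the whole tree.
That clade also contains Ailuropoda, Canis, Culex, Helarctos, Macaca, Musca, Oryzias, Panthera, Pinus, Pongo, Puma, Raphanus, Saimiri, Sinapis, Ursus, which are not in the proposed group, so the group is not monophyletic.

No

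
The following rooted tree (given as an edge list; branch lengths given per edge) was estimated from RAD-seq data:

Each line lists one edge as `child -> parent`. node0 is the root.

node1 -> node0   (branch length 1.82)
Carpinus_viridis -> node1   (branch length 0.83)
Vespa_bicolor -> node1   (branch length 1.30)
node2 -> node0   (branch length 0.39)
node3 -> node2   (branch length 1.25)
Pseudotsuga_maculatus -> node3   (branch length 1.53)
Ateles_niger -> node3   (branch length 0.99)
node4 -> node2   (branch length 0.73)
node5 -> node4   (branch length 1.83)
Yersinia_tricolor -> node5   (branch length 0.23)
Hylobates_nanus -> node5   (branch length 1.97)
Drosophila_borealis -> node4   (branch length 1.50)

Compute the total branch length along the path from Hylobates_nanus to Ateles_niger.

6.77

The path runs Hylobates_nanus → … → MRCA → … → Ateles_niger; the MRCA is the node subtending ((Pseudotsuga_maculatus,Ateles_niger),((Yersinia_tricolor,Hylobates_nanus),Drosophila_borealis)).
Branch lengths along that path: 1.97 + 1.83 + 0.73 + 1.25 + 0.99 = 6.77.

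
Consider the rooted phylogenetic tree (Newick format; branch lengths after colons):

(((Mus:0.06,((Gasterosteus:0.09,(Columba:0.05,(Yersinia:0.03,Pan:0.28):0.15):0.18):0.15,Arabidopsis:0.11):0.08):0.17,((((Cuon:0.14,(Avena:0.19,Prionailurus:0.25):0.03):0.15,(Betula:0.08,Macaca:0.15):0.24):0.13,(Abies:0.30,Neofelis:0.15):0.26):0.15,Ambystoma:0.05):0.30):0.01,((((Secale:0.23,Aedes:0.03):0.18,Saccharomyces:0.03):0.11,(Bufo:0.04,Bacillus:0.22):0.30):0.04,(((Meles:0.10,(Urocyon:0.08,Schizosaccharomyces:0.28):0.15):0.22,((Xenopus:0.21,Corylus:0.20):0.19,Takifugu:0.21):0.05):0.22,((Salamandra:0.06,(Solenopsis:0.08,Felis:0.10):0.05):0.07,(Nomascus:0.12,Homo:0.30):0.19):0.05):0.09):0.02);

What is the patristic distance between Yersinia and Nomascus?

1.24

The path runs Yersinia → … → MRCA → … → Nomascus; the MRCA is the root of the tree.
Branch lengths along that path: 0.03 + 0.15 + 0.18 + 0.15 + 0.08 + 0.17 + 0.01 + 0.02 + 0.09 + 0.05 + 0.19 + 0.12 = 1.24.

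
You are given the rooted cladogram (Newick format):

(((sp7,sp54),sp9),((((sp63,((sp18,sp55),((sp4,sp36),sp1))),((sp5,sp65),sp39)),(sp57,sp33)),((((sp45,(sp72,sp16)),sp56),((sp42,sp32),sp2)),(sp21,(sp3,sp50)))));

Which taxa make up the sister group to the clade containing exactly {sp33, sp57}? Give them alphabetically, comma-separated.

sp1, sp18, sp36, sp39, sp4, sp5, sp55, sp63, sp65

The clade containing exactly {sp33, sp57} attaches to the tree at the node subtending (((sp63,((sp18,sp55),((sp4,sp36),sp1))),((sp5,sp65),sp39)),(sp57,sp33)).
The other lineage descending from that same node — the sister group — is ((sp63,((sp18,sp55),((sp4,sp36),sp1))),((sp5,sp65),sp39)); its 9 tips in alphabetical order are the answer.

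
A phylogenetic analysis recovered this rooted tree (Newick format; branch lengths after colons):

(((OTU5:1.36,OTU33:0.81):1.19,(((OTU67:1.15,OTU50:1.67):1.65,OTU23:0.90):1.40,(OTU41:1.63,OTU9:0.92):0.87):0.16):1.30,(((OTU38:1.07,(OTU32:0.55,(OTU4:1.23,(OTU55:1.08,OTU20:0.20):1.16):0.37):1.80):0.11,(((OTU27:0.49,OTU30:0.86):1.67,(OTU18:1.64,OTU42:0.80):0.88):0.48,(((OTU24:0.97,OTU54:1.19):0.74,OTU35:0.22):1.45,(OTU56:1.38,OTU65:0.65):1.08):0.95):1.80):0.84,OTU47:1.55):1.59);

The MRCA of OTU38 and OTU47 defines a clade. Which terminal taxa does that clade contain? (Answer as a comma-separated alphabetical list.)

Tracing OTU38: it sits inside (OTU38,(OTU32,(OTU4,(OTU55,OTU20)))).
Tracing OTU47: it sits inside (((OTU38,(OTU32,(OTU4,(OTU55,OTU20)))),(((OTU27,OTU30),(OTU18,OTU42)),(((OTU24,OTU54),OTU35),(OTU56,OTU65)))),OTU47).
The smallest clade enclosing both is (((OTU38,(OTU32,(OTU4,(OTU55,OTU20)))),(((OTU27,OTU30),(OTU18,OTU42)),(((OTU24,OTU54),OTU35),(OTU56,OTU65)))),OTU47); the answer is its 15 terminal taxa in alphabetical order.

OTU18, OTU20, OTU24, OTU27, OTU30, OTU32, OTU35, OTU38, OTU4, OTU42, OTU47, OTU54, OTU55, OTU56, OTU65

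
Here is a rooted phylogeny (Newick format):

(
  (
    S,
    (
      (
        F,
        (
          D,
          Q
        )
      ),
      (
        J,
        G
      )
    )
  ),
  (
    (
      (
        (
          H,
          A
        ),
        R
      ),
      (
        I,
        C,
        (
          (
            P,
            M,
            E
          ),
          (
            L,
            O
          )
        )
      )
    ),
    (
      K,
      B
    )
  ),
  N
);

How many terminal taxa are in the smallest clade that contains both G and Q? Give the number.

The MRCA of G and Q is the node subtending ((F,(D,Q)),(J,G)).
That clade contains 5 terminal taxa: D, F, G, J, Q.

5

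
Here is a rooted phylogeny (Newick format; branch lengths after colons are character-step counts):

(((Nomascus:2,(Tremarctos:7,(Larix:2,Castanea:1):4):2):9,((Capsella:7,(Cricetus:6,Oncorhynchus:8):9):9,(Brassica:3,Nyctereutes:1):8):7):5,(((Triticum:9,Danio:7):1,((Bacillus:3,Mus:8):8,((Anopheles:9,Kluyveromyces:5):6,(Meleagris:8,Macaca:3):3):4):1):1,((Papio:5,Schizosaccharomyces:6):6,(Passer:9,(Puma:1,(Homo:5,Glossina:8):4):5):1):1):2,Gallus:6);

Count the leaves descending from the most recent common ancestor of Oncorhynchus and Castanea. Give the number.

9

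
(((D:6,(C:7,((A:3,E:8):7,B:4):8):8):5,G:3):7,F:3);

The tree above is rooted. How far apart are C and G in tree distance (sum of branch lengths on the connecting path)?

23

The path runs C → … → MRCA → … → G; the MRCA is the node subtending ((D,(C,((A,E),B))),G).
Branch lengths along that path: 7 + 8 + 5 + 3 = 23.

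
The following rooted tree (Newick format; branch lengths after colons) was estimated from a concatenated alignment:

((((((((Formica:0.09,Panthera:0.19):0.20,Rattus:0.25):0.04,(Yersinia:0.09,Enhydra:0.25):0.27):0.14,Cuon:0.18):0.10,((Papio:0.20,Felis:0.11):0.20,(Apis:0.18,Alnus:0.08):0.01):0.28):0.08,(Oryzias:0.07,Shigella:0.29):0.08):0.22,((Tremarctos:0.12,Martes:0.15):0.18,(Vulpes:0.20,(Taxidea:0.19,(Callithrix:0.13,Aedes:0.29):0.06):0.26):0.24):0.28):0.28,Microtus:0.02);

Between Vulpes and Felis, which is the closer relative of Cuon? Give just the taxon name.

The MRCA of Cuon and Felis subtends (((((Formica,Panthera),Rattus),(Yersinia,Enhydra)),Cuon),((Papio,Felis),(Apis,Alnus))) (10 taxa).
The MRCA of Cuon and Vulpes subtends (((((((Formica,Panthera),Rattus),(Yersinia,Enhydra)),Cuon),((Papio,Felis),(Apis,Alnus))),(Oryzias,Shigella)),((Tremarctos,Martes),(Vulpes,(Taxidea,(Callithrix,Aedes))))) (18 taxa).
The first is nested inside the second, so Cuon shares a more recent common ancestor with Felis.

Felis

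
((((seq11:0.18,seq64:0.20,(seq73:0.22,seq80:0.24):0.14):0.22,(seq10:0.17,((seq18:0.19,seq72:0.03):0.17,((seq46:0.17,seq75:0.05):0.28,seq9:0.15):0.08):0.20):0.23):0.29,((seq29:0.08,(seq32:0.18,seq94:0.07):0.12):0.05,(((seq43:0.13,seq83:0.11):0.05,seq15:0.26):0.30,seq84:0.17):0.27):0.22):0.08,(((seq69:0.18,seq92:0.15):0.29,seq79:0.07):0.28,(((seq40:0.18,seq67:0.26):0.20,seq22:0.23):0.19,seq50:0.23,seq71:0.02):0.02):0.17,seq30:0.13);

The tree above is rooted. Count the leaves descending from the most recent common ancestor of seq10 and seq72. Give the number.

The MRCA of seq10 and seq72 is the node subtending (seq10,((seq18,seq72),((seq46,seq75),seq9))).
That clade contains 6 terminal taxa: seq10, seq18, seq46, seq72, seq75, seq9.

6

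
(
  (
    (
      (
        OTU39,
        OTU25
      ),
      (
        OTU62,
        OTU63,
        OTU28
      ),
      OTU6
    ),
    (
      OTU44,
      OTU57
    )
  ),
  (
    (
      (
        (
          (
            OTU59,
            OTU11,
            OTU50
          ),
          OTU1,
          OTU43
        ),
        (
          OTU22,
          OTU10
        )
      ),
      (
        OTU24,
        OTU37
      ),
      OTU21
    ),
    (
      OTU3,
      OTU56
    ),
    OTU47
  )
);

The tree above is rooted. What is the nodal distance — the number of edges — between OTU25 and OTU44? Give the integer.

The MRCA of OTU25 and OTU44 is the node subtending (((OTU39,OTU25),(OTU62,OTU63,OTU28),OTU6),(OTU44,OTU57)).
From OTU25 up to that node: 3 branches. From OTU44 up to the same node: 2 branches. Total: 3 + 2 = 5.

5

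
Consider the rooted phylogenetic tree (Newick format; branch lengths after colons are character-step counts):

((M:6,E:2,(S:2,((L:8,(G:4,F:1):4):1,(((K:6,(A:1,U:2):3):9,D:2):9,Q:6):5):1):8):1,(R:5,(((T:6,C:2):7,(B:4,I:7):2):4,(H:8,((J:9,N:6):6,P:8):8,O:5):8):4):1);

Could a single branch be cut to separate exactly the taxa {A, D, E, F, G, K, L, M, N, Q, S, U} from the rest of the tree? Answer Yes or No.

No

The MRCA of the listed taxa is the root, so the smallest clade containing them is the whole tree.
That clade also contains B, C, H, I, J, O, P, R, T, which are not in the proposed group, so the group is not monophyletic.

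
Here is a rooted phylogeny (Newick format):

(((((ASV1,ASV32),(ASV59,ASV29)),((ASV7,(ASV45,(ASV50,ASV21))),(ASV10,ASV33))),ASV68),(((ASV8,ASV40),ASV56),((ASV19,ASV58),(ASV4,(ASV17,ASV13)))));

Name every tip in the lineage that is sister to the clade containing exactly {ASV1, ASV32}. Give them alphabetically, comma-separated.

The clade containing exactly {ASV1, ASV32} attaches to the tree at the node subtending ((ASV1,ASV32),(ASV59,ASV29)).
The other lineage descending from that same node — the sister group — is (ASV59,ASV29); its 2 tips in alphabetical order are the answer.

ASV29, ASV59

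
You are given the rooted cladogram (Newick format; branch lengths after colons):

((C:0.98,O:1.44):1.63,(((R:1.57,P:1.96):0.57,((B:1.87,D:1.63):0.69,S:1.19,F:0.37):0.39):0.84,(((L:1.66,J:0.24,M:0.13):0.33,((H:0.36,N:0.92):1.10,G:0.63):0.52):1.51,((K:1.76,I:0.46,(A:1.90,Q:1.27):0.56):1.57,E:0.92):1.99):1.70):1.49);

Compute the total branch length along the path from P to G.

The path runs P → … → MRCA → … → G; the MRCA is the node subtending (((R,P),((B,D),S,F)),(((L,J,M),((H,N),G)),((K,I,(A,Q)),E))).
Branch lengths along that path: 1.96 + 0.57 + 0.84 + 1.70 + 1.51 + 0.52 + 0.63 = 7.73.

7.73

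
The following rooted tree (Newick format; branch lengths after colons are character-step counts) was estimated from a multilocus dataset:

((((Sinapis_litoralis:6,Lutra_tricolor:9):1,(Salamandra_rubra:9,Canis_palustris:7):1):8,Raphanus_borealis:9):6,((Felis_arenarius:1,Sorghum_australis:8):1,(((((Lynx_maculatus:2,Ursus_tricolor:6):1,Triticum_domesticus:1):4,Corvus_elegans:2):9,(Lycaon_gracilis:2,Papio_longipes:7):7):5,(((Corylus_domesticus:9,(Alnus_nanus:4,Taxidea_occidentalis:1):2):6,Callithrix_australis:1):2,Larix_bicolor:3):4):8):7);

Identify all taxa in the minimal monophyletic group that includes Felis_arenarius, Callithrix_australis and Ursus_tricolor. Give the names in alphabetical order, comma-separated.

Alnus_nanus, Callithrix_australis, Corvus_elegans, Corylus_domesticus, Felis_arenarius, Larix_bicolor, Lycaon_gracilis, Lynx_maculatus, Papio_longipes, Sorghum_australis, Taxidea_occidentalis, Triticum_domesticus, Ursus_tricolor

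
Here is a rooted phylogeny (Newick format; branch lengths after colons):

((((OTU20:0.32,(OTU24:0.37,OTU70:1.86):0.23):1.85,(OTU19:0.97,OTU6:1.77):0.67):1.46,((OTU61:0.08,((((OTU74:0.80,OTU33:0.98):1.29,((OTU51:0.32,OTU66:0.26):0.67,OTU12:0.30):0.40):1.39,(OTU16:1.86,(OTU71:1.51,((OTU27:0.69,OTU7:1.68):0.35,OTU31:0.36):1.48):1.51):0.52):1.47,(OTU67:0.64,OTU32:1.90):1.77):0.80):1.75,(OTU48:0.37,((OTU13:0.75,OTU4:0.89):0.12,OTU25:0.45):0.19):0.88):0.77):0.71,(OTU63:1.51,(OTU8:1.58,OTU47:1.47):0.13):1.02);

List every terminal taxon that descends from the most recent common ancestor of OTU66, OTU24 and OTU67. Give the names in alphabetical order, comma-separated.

OTU12, OTU13, OTU16, OTU19, OTU20, OTU24, OTU25, OTU27, OTU31, OTU32, OTU33, OTU4, OTU48, OTU51, OTU6, OTU61, OTU66, OTU67, OTU7, OTU70, OTU71, OTU74

Tracing OTU66: it sits inside (OTU51,OTU66).
Tracing OTU24: it sits inside (OTU24,OTU70).
Tracing OTU67: it sits inside (OTU67,OTU32).
The smallest clade enclosing all 3 is (((OTU20,(OTU24,OTU70)),(OTU19,OTU6)),((OTU61,((((OTU74,OTU33),((OTU51,OTU66),OTU12)),(OTU16,(OTU71,((OTU27,OTU7),OTU31)))),(OTU67,OTU32))),(OTU48,((OTU13,OTU4),OTU25)))); the answer is its 22 terminal taxa in alphabetical order.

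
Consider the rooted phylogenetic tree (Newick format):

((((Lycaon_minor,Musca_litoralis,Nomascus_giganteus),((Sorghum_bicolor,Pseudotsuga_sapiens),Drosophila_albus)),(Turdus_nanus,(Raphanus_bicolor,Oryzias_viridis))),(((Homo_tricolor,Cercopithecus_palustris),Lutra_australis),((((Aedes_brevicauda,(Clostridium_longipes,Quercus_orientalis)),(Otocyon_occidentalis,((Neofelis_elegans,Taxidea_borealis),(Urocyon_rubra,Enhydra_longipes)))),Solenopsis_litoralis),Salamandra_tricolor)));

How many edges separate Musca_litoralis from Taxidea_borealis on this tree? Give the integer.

12

The MRCA of Musca_litoralis and Taxidea_borealis is the root of the tree.
From Musca_litoralis up to that node: 4 branches. From Taxidea_borealis up to the same node: 8 branches. Total: 4 + 8 = 12.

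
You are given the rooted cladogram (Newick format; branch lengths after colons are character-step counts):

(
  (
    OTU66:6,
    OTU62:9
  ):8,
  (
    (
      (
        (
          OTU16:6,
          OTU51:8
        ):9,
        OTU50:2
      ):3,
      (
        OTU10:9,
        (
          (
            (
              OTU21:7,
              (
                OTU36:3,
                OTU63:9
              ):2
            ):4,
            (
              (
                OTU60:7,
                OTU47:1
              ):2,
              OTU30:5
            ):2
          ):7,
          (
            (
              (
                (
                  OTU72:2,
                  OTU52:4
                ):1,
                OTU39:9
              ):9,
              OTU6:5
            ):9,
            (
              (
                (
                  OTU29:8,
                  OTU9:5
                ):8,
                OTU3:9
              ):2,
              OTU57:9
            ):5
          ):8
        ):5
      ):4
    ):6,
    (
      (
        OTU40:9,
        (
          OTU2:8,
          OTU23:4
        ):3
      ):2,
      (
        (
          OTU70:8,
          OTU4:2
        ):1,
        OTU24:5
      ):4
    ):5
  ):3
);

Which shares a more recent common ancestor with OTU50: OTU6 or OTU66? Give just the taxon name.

The MRCA of OTU50 and OTU6 subtends (((OTU16,OTU51),OTU50),(OTU10,(((OTU21,(OTU36,OTU63)),((OTU60,OTU47),OTU30)),((((OTU72,OTU52),OTU39),OTU6),(((OTU29,OTU9),OTU3),OTU57))))) (18 taxa).
The MRCA of OTU50 and OTU66 is the root, subtending the entire tree (26 taxa).
The first is nested inside the second, so OTU50 shares a more recent common ancestor with OTU6.

OTU6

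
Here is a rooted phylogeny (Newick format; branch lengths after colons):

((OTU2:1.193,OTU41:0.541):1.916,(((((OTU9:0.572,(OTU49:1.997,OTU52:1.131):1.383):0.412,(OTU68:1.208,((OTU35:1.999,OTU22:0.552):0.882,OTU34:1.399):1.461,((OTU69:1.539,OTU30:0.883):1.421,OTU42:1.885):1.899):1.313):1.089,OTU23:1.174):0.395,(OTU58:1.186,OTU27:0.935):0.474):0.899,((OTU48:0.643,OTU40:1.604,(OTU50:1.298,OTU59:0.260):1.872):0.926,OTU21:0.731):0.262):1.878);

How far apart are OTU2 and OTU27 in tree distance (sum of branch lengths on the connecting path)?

The path runs OTU2 → … → MRCA → … → OTU27; the MRCA is the root of the tree.
Branch lengths along that path: 1.193 + 1.916 + 1.878 + 0.899 + 0.474 + 0.935 = 7.295.

7.295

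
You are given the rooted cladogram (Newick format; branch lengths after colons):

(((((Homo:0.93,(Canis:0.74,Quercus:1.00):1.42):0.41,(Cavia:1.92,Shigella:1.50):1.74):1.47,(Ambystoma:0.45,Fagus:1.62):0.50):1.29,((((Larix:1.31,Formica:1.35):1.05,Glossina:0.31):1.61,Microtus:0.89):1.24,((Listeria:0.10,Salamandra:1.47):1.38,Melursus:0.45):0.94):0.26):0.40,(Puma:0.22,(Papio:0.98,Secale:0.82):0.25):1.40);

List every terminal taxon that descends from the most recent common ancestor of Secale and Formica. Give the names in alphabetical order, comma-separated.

Ambystoma, Canis, Cavia, Fagus, Formica, Glossina, Homo, Larix, Listeria, Melursus, Microtus, Papio, Puma, Quercus, Salamandra, Secale, Shigella

Tracing Secale: it sits inside (Papio,Secale).
Tracing Formica: it sits inside (Larix,Formica).
The smallest clade enclosing both is the whole tree (their MRCA is the root), so the answer is all 17 tips in alphabetical order.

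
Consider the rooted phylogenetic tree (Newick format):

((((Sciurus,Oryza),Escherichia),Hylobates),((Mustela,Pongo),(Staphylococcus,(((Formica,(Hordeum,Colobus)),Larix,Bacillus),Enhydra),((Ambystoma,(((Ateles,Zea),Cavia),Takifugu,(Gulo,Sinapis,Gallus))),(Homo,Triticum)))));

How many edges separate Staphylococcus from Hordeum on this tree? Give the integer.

6

The MRCA of Staphylococcus and Hordeum is the node subtending (Staphylococcus,(((Formica,(Hordeum,Colobus)),Larix,Bacillus),Enhydra),((Ambystoma,(((Ateles,Zea),Cavia),Takifugu,(Gulo,Sinapis,Gallus))),(Homo,Triticum))).
From Staphylococcus up to that node: 1 branch. From Hordeum up to the same node: 5 branches. Total: 1 + 5 = 6.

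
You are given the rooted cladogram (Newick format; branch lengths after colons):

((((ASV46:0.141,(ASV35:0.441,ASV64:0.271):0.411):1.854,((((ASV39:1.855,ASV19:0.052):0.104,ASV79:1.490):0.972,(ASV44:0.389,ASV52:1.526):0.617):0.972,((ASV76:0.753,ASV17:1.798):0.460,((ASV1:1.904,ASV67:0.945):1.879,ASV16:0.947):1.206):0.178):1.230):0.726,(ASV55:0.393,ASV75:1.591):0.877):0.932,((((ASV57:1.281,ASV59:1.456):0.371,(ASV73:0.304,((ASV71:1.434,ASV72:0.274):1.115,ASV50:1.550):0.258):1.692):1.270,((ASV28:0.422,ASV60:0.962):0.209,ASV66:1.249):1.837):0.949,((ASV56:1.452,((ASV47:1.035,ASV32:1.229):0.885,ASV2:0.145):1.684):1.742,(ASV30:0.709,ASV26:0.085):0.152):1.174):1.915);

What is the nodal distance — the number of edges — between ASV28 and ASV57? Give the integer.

6

The MRCA of ASV28 and ASV57 is the node subtending (((ASV57,ASV59),(ASV73,((ASV71,ASV72),ASV50))),((ASV28,ASV60),ASV66)).
From ASV28 up to that node: 3 branches. From ASV57 up to the same node: 3 branches. Total: 3 + 3 = 6.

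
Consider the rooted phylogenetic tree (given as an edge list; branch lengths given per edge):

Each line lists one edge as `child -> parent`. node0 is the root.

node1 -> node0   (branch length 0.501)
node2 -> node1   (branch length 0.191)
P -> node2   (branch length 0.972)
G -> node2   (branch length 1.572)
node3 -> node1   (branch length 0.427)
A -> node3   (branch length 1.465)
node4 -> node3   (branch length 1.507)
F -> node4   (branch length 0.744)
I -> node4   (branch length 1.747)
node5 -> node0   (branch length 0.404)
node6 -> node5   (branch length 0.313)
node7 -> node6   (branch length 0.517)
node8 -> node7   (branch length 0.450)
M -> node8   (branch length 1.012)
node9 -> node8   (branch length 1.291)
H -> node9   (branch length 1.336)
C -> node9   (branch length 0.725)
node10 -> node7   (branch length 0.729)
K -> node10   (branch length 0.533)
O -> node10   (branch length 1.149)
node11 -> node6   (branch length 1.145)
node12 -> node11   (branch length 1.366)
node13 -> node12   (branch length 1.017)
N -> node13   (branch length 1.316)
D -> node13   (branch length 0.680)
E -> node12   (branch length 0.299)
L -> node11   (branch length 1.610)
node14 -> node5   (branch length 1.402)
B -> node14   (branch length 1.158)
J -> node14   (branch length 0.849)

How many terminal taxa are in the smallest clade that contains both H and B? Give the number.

The MRCA of H and B is the node subtending ((((M,(H,C)),(K,O)),(((N,D),E),L)),(B,J)).
That clade contains 11 terminal taxa: B, C, D, E, H, J, K, L, M, N, O.

11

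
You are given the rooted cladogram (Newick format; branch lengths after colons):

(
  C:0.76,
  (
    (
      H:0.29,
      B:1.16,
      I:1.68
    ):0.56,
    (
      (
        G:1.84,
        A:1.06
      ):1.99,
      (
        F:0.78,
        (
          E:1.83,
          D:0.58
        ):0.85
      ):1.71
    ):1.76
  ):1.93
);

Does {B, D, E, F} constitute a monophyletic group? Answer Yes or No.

The MRCA of the listed taxa subtends ((H,B,I),((G,A),(F,(E,D)))).
That clade also contains A, G, H, I, which are not in the proposed group, so the group is not monophyletic.

No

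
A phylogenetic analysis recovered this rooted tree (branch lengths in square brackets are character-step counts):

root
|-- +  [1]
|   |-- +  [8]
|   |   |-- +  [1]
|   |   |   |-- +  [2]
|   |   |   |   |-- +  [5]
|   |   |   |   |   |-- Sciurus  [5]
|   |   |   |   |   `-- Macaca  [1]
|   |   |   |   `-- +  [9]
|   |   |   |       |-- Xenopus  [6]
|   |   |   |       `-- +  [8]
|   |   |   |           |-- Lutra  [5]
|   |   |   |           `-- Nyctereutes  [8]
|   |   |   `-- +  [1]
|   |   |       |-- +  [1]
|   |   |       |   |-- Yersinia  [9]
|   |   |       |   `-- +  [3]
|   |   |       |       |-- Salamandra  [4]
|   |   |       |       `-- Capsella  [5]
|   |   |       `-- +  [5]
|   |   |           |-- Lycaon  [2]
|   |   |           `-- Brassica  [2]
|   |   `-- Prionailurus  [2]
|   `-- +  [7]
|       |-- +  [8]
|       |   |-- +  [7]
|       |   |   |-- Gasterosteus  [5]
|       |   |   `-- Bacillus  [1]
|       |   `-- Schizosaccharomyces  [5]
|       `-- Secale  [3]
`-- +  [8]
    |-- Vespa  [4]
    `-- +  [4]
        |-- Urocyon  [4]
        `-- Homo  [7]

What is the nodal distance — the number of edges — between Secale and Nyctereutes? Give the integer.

The MRCA of Secale and Nyctereutes is the node subtending (((((Sciurus,Macaca),(Xenopus,(Lutra,Nyctereutes))),((Yersinia,(Salamandra,Capsella)),(Lycaon,Brassica))),Prionailurus),(((Gasterosteus,Bacillus),Schizosaccharomyces),Secale)).
From Secale up to that node: 2 branches. From Nyctereutes up to the same node: 6 branches. Total: 2 + 6 = 8.

8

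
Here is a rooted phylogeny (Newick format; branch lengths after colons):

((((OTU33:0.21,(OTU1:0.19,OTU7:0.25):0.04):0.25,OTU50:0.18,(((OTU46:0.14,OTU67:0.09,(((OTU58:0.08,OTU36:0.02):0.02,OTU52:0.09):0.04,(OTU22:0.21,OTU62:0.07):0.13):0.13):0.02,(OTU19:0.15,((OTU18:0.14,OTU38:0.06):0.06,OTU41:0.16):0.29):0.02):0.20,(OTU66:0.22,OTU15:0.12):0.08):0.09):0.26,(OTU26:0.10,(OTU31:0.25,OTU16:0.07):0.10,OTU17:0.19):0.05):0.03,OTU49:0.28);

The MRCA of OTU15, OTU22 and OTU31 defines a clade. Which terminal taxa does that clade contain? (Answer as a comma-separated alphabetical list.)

OTU1, OTU15, OTU16, OTU17, OTU18, OTU19, OTU22, OTU26, OTU31, OTU33, OTU36, OTU38, OTU41, OTU46, OTU50, OTU52, OTU58, OTU62, OTU66, OTU67, OTU7

Tracing OTU15: it sits inside (OTU66,OTU15).
Tracing OTU22: it sits inside (OTU22,OTU62).
Tracing OTU31: it sits inside (OTU31,OTU16).
The smallest clade enclosing all 3 is (((OTU33,(OTU1,OTU7)),OTU50,(((OTU46,OTU67,(((OTU58,OTU36),OTU52),(OTU22,OTU62))),(OTU19,((OTU18,OTU38),OTU41))),(OTU66,OTU15))),(OTU26,(OTU31,OTU16),OTU17)); the answer is its 21 terminal taxa in alphabetical order.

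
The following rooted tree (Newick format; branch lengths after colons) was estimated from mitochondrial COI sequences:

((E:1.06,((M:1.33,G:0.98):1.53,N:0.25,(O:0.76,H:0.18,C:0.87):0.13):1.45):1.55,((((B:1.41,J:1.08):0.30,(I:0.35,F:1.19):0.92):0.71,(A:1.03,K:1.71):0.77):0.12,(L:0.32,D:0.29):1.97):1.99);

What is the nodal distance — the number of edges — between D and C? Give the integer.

The MRCA of D and C is the root of the tree.
From D up to that node: 3 branches. From C up to the same node: 4 branches. Total: 3 + 4 = 7.

7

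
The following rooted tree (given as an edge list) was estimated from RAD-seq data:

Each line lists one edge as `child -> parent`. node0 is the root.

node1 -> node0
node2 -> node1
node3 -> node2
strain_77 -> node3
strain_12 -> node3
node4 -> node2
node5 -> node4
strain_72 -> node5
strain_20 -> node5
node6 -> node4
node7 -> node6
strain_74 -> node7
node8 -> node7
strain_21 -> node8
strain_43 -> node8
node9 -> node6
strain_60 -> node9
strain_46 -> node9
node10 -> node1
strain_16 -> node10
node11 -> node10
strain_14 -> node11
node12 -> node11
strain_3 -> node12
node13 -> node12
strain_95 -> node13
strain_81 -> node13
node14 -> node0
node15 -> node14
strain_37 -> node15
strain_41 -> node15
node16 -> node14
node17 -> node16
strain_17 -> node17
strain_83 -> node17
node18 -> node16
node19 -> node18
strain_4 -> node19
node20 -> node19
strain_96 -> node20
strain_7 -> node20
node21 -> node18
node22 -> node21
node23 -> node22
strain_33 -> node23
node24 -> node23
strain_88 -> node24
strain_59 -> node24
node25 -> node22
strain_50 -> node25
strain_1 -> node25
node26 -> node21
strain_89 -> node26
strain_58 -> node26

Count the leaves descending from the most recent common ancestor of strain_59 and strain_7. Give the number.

The MRCA of strain_59 and strain_7 is the node subtending ((strain_4,(strain_96,strain_7)),(((strain_33,(strain_88,strain_59)),(strain_50,strain_1)),(strain_89,strain_58))).
That clade contains 10 terminal taxa: strain_1, strain_33, strain_4, strain_50, strain_58, strain_59, strain_7, strain_88, strain_89, strain_96.

10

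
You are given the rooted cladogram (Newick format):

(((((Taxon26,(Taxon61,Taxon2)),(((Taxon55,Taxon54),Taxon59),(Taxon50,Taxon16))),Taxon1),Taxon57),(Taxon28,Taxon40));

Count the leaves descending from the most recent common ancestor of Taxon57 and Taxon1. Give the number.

The MRCA of Taxon57 and Taxon1 is the node subtending ((((Taxon26,(Taxon61,Taxon2)),(((Taxon55,Taxon54),Taxon59),(Taxon50,Taxon16))),Taxon1),Taxon57).
That clade contains 10 terminal taxa: Taxon1, Taxon16, Taxon2, Taxon26, Taxon50, Taxon54, Taxon55, Taxon57, Taxon59, Taxon61.

10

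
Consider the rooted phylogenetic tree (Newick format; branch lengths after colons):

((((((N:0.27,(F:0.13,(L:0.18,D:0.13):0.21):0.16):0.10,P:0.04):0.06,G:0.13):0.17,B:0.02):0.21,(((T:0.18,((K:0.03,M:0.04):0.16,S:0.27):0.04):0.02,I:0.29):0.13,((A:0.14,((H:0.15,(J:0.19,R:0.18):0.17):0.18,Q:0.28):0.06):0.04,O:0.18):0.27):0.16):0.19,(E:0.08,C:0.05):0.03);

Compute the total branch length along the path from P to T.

The path runs P → … → MRCA → … → T; the MRCA is the node subtending (((((N,(F,(L,D))),P),G),B),(((T,((K,M),S)),I),((A,((H,(J,R)),Q)),O))).
Branch lengths along that path: 0.04 + 0.06 + 0.17 + 0.21 + 0.16 + 0.13 + 0.02 + 0.18 = 0.97.

0.97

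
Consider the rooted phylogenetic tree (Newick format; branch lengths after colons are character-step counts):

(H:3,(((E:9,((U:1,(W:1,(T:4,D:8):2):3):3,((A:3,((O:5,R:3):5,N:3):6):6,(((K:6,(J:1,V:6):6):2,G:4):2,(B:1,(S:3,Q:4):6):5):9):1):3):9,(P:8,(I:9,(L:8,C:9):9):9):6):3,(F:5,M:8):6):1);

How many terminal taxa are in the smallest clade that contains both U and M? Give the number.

22

The MRCA of U and M is the node subtending (((E,((U,(W,(T,D))),((A,((O,R),N)),(((K,(J,V)),G),(B,(S,Q)))))),(P,(I,(L,C)))),(F,M)).
That clade contains 22 terminal taxa: A, B, C, D, E, F, G, I, J, K, L, M, N, O, P, Q, R, S, T, U, V, W.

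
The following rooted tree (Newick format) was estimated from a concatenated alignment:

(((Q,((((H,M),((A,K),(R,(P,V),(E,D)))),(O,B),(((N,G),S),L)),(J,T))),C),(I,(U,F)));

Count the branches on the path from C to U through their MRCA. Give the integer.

5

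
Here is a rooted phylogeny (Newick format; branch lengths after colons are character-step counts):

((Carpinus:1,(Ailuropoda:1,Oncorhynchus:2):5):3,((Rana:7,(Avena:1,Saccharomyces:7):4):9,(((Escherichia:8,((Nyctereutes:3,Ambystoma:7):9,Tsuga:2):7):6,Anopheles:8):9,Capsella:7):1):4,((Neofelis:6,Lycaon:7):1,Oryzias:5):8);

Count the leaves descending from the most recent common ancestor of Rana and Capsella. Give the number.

9

The MRCA of Rana and Capsella is the node subtending ((Rana,(Avena,Saccharomyces)),(((Escherichia,((Nyctereutes,Ambystoma),Tsuga)),Anopheles),Capsella)).
That clade contains 9 terminal taxa: Ambystoma, Anopheles, Avena, Capsella, Escherichia, Nyctereutes, Rana, Saccharomyces, Tsuga.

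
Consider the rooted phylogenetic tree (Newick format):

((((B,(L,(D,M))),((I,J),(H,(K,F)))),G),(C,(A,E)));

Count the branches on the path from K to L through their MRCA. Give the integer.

7

The MRCA of K and L is the node subtending ((B,(L,(D,M))),((I,J),(H,(K,F)))).
From K up to that node: 4 branches. From L up to the same node: 3 branches. Total: 4 + 3 = 7.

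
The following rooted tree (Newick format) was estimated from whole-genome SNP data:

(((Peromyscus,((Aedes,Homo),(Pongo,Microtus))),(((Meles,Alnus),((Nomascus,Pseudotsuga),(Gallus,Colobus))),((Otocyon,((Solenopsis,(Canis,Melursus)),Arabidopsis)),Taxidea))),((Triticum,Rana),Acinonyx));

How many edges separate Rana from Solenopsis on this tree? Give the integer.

The MRCA of Rana and Solenopsis is the root of the tree.
From Rana up to that node: 3 branches. From Solenopsis up to the same node: 7 branches. Total: 3 + 7 = 10.

10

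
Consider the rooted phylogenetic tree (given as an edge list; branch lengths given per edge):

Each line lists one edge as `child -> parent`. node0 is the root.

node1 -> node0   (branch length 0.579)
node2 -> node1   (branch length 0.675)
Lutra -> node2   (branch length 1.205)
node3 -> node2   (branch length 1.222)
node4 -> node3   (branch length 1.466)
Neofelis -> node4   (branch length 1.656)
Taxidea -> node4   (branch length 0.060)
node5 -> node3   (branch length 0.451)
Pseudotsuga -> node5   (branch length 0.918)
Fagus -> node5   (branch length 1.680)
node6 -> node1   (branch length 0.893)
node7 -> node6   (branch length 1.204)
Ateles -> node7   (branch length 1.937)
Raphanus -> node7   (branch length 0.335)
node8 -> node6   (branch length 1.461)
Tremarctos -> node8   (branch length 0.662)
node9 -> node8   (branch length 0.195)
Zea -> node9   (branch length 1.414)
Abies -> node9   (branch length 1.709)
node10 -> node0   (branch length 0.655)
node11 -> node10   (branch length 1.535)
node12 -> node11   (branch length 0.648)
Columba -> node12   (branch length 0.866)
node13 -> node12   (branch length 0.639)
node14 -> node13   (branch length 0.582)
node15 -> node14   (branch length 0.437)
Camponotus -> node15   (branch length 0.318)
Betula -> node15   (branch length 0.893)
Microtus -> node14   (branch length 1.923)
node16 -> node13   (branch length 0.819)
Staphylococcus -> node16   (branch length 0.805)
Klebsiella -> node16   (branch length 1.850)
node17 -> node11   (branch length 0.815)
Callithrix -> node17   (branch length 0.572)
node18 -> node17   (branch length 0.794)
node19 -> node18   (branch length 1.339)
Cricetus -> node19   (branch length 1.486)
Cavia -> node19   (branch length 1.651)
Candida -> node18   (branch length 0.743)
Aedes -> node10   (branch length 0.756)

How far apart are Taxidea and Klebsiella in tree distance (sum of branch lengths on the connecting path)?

10.148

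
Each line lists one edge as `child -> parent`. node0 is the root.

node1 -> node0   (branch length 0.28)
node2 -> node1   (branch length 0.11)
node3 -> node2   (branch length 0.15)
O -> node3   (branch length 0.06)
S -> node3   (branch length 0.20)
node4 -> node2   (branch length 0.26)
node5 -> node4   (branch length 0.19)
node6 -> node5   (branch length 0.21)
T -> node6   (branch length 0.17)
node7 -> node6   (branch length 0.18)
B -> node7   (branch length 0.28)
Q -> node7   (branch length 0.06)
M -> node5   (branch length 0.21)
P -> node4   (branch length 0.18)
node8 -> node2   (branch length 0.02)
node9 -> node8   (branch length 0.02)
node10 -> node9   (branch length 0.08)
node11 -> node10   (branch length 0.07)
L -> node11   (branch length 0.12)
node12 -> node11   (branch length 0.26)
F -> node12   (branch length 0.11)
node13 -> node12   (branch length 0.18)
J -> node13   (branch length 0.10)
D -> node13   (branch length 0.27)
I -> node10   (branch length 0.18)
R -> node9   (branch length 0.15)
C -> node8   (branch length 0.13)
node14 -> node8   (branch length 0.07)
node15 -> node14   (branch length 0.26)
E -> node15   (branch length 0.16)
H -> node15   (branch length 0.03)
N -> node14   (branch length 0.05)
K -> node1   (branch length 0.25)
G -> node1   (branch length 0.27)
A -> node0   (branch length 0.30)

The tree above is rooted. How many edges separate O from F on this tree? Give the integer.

The MRCA of O and F is the node subtending ((O,S),(((T,(B,Q)),M),P),((((L,(F,(J,D))),I),R),C,((E,H),N))).
From O up to that node: 2 branches. From F up to the same node: 6 branches. Total: 2 + 6 = 8.

8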